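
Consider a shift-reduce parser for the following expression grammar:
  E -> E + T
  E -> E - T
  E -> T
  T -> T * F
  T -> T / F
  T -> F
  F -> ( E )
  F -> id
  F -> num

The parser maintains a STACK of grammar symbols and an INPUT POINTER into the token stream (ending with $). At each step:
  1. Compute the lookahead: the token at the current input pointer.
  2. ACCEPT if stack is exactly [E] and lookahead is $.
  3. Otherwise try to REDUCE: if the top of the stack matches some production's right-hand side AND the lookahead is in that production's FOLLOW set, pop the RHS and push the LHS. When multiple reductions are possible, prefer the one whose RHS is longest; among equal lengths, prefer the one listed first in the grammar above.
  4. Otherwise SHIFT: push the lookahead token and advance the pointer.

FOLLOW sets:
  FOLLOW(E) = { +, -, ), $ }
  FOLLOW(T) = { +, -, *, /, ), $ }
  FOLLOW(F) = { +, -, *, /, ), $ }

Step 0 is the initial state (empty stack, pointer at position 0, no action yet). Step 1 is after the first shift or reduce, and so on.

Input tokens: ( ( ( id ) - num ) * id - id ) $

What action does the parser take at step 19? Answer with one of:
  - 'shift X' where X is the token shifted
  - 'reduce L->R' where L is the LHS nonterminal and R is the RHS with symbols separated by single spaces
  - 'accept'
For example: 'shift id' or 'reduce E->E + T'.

Answer: reduce T->F

Derivation:
Step 1: shift (. Stack=[(] ptr=1 lookahead=( remaining=[( ( id ) - num ) * id - id ) $]
Step 2: shift (. Stack=[( (] ptr=2 lookahead=( remaining=[( id ) - num ) * id - id ) $]
Step 3: shift (. Stack=[( ( (] ptr=3 lookahead=id remaining=[id ) - num ) * id - id ) $]
Step 4: shift id. Stack=[( ( ( id] ptr=4 lookahead=) remaining=[) - num ) * id - id ) $]
Step 5: reduce F->id. Stack=[( ( ( F] ptr=4 lookahead=) remaining=[) - num ) * id - id ) $]
Step 6: reduce T->F. Stack=[( ( ( T] ptr=4 lookahead=) remaining=[) - num ) * id - id ) $]
Step 7: reduce E->T. Stack=[( ( ( E] ptr=4 lookahead=) remaining=[) - num ) * id - id ) $]
Step 8: shift ). Stack=[( ( ( E )] ptr=5 lookahead=- remaining=[- num ) * id - id ) $]
Step 9: reduce F->( E ). Stack=[( ( F] ptr=5 lookahead=- remaining=[- num ) * id - id ) $]
Step 10: reduce T->F. Stack=[( ( T] ptr=5 lookahead=- remaining=[- num ) * id - id ) $]
Step 11: reduce E->T. Stack=[( ( E] ptr=5 lookahead=- remaining=[- num ) * id - id ) $]
Step 12: shift -. Stack=[( ( E -] ptr=6 lookahead=num remaining=[num ) * id - id ) $]
Step 13: shift num. Stack=[( ( E - num] ptr=7 lookahead=) remaining=[) * id - id ) $]
Step 14: reduce F->num. Stack=[( ( E - F] ptr=7 lookahead=) remaining=[) * id - id ) $]
Step 15: reduce T->F. Stack=[( ( E - T] ptr=7 lookahead=) remaining=[) * id - id ) $]
Step 16: reduce E->E - T. Stack=[( ( E] ptr=7 lookahead=) remaining=[) * id - id ) $]
Step 17: shift ). Stack=[( ( E )] ptr=8 lookahead=* remaining=[* id - id ) $]
Step 18: reduce F->( E ). Stack=[( F] ptr=8 lookahead=* remaining=[* id - id ) $]
Step 19: reduce T->F. Stack=[( T] ptr=8 lookahead=* remaining=[* id - id ) $]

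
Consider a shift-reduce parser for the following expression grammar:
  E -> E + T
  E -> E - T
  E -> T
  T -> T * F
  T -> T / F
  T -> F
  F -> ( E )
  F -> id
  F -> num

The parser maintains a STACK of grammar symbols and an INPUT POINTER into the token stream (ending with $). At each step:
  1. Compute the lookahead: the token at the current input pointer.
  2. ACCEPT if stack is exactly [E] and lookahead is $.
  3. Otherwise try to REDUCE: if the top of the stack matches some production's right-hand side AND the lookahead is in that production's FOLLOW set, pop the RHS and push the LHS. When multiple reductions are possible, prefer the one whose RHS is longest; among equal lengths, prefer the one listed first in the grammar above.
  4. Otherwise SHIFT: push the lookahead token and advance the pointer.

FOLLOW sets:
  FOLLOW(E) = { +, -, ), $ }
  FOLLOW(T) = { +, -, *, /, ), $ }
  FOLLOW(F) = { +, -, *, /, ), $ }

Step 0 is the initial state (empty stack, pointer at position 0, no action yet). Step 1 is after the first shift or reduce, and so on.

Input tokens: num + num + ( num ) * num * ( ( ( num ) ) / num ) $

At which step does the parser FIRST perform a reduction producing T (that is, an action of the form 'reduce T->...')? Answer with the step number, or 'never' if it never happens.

Step 1: shift num. Stack=[num] ptr=1 lookahead=+ remaining=[+ num + ( num ) * num * ( ( ( num ) ) / num ) $]
Step 2: reduce F->num. Stack=[F] ptr=1 lookahead=+ remaining=[+ num + ( num ) * num * ( ( ( num ) ) / num ) $]
Step 3: reduce T->F. Stack=[T] ptr=1 lookahead=+ remaining=[+ num + ( num ) * num * ( ( ( num ) ) / num ) $]

Answer: 3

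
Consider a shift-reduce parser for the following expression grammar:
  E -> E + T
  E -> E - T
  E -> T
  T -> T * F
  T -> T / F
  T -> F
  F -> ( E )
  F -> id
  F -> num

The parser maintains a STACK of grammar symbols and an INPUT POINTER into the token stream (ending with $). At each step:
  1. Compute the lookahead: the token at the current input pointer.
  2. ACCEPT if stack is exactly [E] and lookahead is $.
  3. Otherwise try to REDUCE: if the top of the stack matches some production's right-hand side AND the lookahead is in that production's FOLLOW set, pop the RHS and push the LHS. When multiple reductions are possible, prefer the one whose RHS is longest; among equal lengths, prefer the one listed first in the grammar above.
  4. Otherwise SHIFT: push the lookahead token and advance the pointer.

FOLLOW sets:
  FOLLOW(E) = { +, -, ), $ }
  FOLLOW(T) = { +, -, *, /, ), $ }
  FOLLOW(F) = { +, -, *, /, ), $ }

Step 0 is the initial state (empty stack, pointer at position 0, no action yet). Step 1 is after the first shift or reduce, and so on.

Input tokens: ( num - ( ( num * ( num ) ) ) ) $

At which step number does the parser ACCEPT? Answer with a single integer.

Step 1: shift (. Stack=[(] ptr=1 lookahead=num remaining=[num - ( ( num * ( num ) ) ) ) $]
Step 2: shift num. Stack=[( num] ptr=2 lookahead=- remaining=[- ( ( num * ( num ) ) ) ) $]
Step 3: reduce F->num. Stack=[( F] ptr=2 lookahead=- remaining=[- ( ( num * ( num ) ) ) ) $]
Step 4: reduce T->F. Stack=[( T] ptr=2 lookahead=- remaining=[- ( ( num * ( num ) ) ) ) $]
Step 5: reduce E->T. Stack=[( E] ptr=2 lookahead=- remaining=[- ( ( num * ( num ) ) ) ) $]
Step 6: shift -. Stack=[( E -] ptr=3 lookahead=( remaining=[( ( num * ( num ) ) ) ) $]
Step 7: shift (. Stack=[( E - (] ptr=4 lookahead=( remaining=[( num * ( num ) ) ) ) $]
Step 8: shift (. Stack=[( E - ( (] ptr=5 lookahead=num remaining=[num * ( num ) ) ) ) $]
Step 9: shift num. Stack=[( E - ( ( num] ptr=6 lookahead=* remaining=[* ( num ) ) ) ) $]
Step 10: reduce F->num. Stack=[( E - ( ( F] ptr=6 lookahead=* remaining=[* ( num ) ) ) ) $]
Step 11: reduce T->F. Stack=[( E - ( ( T] ptr=6 lookahead=* remaining=[* ( num ) ) ) ) $]
Step 12: shift *. Stack=[( E - ( ( T *] ptr=7 lookahead=( remaining=[( num ) ) ) ) $]
Step 13: shift (. Stack=[( E - ( ( T * (] ptr=8 lookahead=num remaining=[num ) ) ) ) $]
Step 14: shift num. Stack=[( E - ( ( T * ( num] ptr=9 lookahead=) remaining=[) ) ) ) $]
Step 15: reduce F->num. Stack=[( E - ( ( T * ( F] ptr=9 lookahead=) remaining=[) ) ) ) $]
Step 16: reduce T->F. Stack=[( E - ( ( T * ( T] ptr=9 lookahead=) remaining=[) ) ) ) $]
Step 17: reduce E->T. Stack=[( E - ( ( T * ( E] ptr=9 lookahead=) remaining=[) ) ) ) $]
Step 18: shift ). Stack=[( E - ( ( T * ( E )] ptr=10 lookahead=) remaining=[) ) ) $]
Step 19: reduce F->( E ). Stack=[( E - ( ( T * F] ptr=10 lookahead=) remaining=[) ) ) $]
Step 20: reduce T->T * F. Stack=[( E - ( ( T] ptr=10 lookahead=) remaining=[) ) ) $]
Step 21: reduce E->T. Stack=[( E - ( ( E] ptr=10 lookahead=) remaining=[) ) ) $]
Step 22: shift ). Stack=[( E - ( ( E )] ptr=11 lookahead=) remaining=[) ) $]
Step 23: reduce F->( E ). Stack=[( E - ( F] ptr=11 lookahead=) remaining=[) ) $]
Step 24: reduce T->F. Stack=[( E - ( T] ptr=11 lookahead=) remaining=[) ) $]
Step 25: reduce E->T. Stack=[( E - ( E] ptr=11 lookahead=) remaining=[) ) $]
Step 26: shift ). Stack=[( E - ( E )] ptr=12 lookahead=) remaining=[) $]
Step 27: reduce F->( E ). Stack=[( E - F] ptr=12 lookahead=) remaining=[) $]
Step 28: reduce T->F. Stack=[( E - T] ptr=12 lookahead=) remaining=[) $]
Step 29: reduce E->E - T. Stack=[( E] ptr=12 lookahead=) remaining=[) $]
Step 30: shift ). Stack=[( E )] ptr=13 lookahead=$ remaining=[$]
Step 31: reduce F->( E ). Stack=[F] ptr=13 lookahead=$ remaining=[$]
Step 32: reduce T->F. Stack=[T] ptr=13 lookahead=$ remaining=[$]
Step 33: reduce E->T. Stack=[E] ptr=13 lookahead=$ remaining=[$]
Step 34: accept. Stack=[E] ptr=13 lookahead=$ remaining=[$]

Answer: 34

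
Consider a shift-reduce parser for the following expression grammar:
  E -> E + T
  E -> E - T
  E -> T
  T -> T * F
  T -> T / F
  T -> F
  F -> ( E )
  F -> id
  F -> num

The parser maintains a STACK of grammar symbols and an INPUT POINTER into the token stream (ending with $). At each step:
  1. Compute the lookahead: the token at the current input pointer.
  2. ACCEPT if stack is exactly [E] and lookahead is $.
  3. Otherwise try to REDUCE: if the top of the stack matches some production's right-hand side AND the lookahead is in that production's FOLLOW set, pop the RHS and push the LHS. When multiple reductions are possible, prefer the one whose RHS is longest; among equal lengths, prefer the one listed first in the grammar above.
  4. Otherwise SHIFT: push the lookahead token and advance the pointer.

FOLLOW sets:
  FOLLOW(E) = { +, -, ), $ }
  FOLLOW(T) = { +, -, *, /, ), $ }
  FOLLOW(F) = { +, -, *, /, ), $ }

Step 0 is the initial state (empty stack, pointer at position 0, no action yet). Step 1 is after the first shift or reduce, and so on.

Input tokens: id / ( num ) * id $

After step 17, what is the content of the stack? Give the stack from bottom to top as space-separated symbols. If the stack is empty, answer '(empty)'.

Step 1: shift id. Stack=[id] ptr=1 lookahead=/ remaining=[/ ( num ) * id $]
Step 2: reduce F->id. Stack=[F] ptr=1 lookahead=/ remaining=[/ ( num ) * id $]
Step 3: reduce T->F. Stack=[T] ptr=1 lookahead=/ remaining=[/ ( num ) * id $]
Step 4: shift /. Stack=[T /] ptr=2 lookahead=( remaining=[( num ) * id $]
Step 5: shift (. Stack=[T / (] ptr=3 lookahead=num remaining=[num ) * id $]
Step 6: shift num. Stack=[T / ( num] ptr=4 lookahead=) remaining=[) * id $]
Step 7: reduce F->num. Stack=[T / ( F] ptr=4 lookahead=) remaining=[) * id $]
Step 8: reduce T->F. Stack=[T / ( T] ptr=4 lookahead=) remaining=[) * id $]
Step 9: reduce E->T. Stack=[T / ( E] ptr=4 lookahead=) remaining=[) * id $]
Step 10: shift ). Stack=[T / ( E )] ptr=5 lookahead=* remaining=[* id $]
Step 11: reduce F->( E ). Stack=[T / F] ptr=5 lookahead=* remaining=[* id $]
Step 12: reduce T->T / F. Stack=[T] ptr=5 lookahead=* remaining=[* id $]
Step 13: shift *. Stack=[T *] ptr=6 lookahead=id remaining=[id $]
Step 14: shift id. Stack=[T * id] ptr=7 lookahead=$ remaining=[$]
Step 15: reduce F->id. Stack=[T * F] ptr=7 lookahead=$ remaining=[$]
Step 16: reduce T->T * F. Stack=[T] ptr=7 lookahead=$ remaining=[$]
Step 17: reduce E->T. Stack=[E] ptr=7 lookahead=$ remaining=[$]

Answer: E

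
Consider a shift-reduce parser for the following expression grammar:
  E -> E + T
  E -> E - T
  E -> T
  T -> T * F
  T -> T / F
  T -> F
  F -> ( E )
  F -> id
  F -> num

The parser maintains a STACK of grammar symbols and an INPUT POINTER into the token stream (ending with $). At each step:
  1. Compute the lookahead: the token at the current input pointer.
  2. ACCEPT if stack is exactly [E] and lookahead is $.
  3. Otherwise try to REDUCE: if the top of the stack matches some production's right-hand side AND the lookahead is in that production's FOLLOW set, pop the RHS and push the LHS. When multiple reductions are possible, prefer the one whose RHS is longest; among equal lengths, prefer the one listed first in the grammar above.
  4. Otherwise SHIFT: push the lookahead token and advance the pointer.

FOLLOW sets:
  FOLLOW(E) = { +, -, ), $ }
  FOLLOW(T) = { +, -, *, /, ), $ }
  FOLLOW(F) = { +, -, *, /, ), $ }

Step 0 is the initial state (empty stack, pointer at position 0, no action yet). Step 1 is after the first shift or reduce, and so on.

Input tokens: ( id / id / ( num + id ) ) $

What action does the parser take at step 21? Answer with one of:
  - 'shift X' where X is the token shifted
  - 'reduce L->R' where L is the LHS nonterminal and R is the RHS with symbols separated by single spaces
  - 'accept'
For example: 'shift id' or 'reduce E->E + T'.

Answer: reduce F->( E )

Derivation:
Step 1: shift (. Stack=[(] ptr=1 lookahead=id remaining=[id / id / ( num + id ) ) $]
Step 2: shift id. Stack=[( id] ptr=2 lookahead=/ remaining=[/ id / ( num + id ) ) $]
Step 3: reduce F->id. Stack=[( F] ptr=2 lookahead=/ remaining=[/ id / ( num + id ) ) $]
Step 4: reduce T->F. Stack=[( T] ptr=2 lookahead=/ remaining=[/ id / ( num + id ) ) $]
Step 5: shift /. Stack=[( T /] ptr=3 lookahead=id remaining=[id / ( num + id ) ) $]
Step 6: shift id. Stack=[( T / id] ptr=4 lookahead=/ remaining=[/ ( num + id ) ) $]
Step 7: reduce F->id. Stack=[( T / F] ptr=4 lookahead=/ remaining=[/ ( num + id ) ) $]
Step 8: reduce T->T / F. Stack=[( T] ptr=4 lookahead=/ remaining=[/ ( num + id ) ) $]
Step 9: shift /. Stack=[( T /] ptr=5 lookahead=( remaining=[( num + id ) ) $]
Step 10: shift (. Stack=[( T / (] ptr=6 lookahead=num remaining=[num + id ) ) $]
Step 11: shift num. Stack=[( T / ( num] ptr=7 lookahead=+ remaining=[+ id ) ) $]
Step 12: reduce F->num. Stack=[( T / ( F] ptr=7 lookahead=+ remaining=[+ id ) ) $]
Step 13: reduce T->F. Stack=[( T / ( T] ptr=7 lookahead=+ remaining=[+ id ) ) $]
Step 14: reduce E->T. Stack=[( T / ( E] ptr=7 lookahead=+ remaining=[+ id ) ) $]
Step 15: shift +. Stack=[( T / ( E +] ptr=8 lookahead=id remaining=[id ) ) $]
Step 16: shift id. Stack=[( T / ( E + id] ptr=9 lookahead=) remaining=[) ) $]
Step 17: reduce F->id. Stack=[( T / ( E + F] ptr=9 lookahead=) remaining=[) ) $]
Step 18: reduce T->F. Stack=[( T / ( E + T] ptr=9 lookahead=) remaining=[) ) $]
Step 19: reduce E->E + T. Stack=[( T / ( E] ptr=9 lookahead=) remaining=[) ) $]
Step 20: shift ). Stack=[( T / ( E )] ptr=10 lookahead=) remaining=[) $]
Step 21: reduce F->( E ). Stack=[( T / F] ptr=10 lookahead=) remaining=[) $]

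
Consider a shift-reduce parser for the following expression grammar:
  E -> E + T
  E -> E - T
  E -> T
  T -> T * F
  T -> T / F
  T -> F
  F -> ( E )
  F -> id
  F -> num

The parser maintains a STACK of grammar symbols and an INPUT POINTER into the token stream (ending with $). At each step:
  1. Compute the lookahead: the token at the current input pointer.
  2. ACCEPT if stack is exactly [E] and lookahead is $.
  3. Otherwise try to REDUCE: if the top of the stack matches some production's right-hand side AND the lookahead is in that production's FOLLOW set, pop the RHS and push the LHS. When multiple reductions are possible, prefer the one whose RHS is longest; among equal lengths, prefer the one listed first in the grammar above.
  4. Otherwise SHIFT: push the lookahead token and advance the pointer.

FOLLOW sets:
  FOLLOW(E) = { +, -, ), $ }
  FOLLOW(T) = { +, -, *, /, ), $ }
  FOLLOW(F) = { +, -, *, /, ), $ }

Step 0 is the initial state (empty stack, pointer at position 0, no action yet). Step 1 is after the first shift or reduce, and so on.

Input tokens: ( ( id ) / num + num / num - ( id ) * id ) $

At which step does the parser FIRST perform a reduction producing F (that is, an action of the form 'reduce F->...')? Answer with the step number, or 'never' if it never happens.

Step 1: shift (. Stack=[(] ptr=1 lookahead=( remaining=[( id ) / num + num / num - ( id ) * id ) $]
Step 2: shift (. Stack=[( (] ptr=2 lookahead=id remaining=[id ) / num + num / num - ( id ) * id ) $]
Step 3: shift id. Stack=[( ( id] ptr=3 lookahead=) remaining=[) / num + num / num - ( id ) * id ) $]
Step 4: reduce F->id. Stack=[( ( F] ptr=3 lookahead=) remaining=[) / num + num / num - ( id ) * id ) $]

Answer: 4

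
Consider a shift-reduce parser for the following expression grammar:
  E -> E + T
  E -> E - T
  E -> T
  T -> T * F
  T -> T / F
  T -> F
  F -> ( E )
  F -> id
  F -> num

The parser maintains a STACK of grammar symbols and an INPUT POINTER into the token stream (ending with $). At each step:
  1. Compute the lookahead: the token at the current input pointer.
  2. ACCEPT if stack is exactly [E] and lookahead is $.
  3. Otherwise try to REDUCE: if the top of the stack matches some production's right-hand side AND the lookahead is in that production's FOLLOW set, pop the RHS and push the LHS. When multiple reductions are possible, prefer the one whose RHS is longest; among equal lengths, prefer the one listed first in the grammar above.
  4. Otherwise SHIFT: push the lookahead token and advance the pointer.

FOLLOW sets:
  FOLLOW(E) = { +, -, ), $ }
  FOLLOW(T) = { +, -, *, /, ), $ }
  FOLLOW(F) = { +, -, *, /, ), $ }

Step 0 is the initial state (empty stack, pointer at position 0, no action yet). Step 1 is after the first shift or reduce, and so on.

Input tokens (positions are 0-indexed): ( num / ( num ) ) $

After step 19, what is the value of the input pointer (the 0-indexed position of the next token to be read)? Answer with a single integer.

Step 1: shift (. Stack=[(] ptr=1 lookahead=num remaining=[num / ( num ) ) $]
Step 2: shift num. Stack=[( num] ptr=2 lookahead=/ remaining=[/ ( num ) ) $]
Step 3: reduce F->num. Stack=[( F] ptr=2 lookahead=/ remaining=[/ ( num ) ) $]
Step 4: reduce T->F. Stack=[( T] ptr=2 lookahead=/ remaining=[/ ( num ) ) $]
Step 5: shift /. Stack=[( T /] ptr=3 lookahead=( remaining=[( num ) ) $]
Step 6: shift (. Stack=[( T / (] ptr=4 lookahead=num remaining=[num ) ) $]
Step 7: shift num. Stack=[( T / ( num] ptr=5 lookahead=) remaining=[) ) $]
Step 8: reduce F->num. Stack=[( T / ( F] ptr=5 lookahead=) remaining=[) ) $]
Step 9: reduce T->F. Stack=[( T / ( T] ptr=5 lookahead=) remaining=[) ) $]
Step 10: reduce E->T. Stack=[( T / ( E] ptr=5 lookahead=) remaining=[) ) $]
Step 11: shift ). Stack=[( T / ( E )] ptr=6 lookahead=) remaining=[) $]
Step 12: reduce F->( E ). Stack=[( T / F] ptr=6 lookahead=) remaining=[) $]
Step 13: reduce T->T / F. Stack=[( T] ptr=6 lookahead=) remaining=[) $]
Step 14: reduce E->T. Stack=[( E] ptr=6 lookahead=) remaining=[) $]
Step 15: shift ). Stack=[( E )] ptr=7 lookahead=$ remaining=[$]
Step 16: reduce F->( E ). Stack=[F] ptr=7 lookahead=$ remaining=[$]
Step 17: reduce T->F. Stack=[T] ptr=7 lookahead=$ remaining=[$]
Step 18: reduce E->T. Stack=[E] ptr=7 lookahead=$ remaining=[$]
Step 19: accept. Stack=[E] ptr=7 lookahead=$ remaining=[$]

Answer: 7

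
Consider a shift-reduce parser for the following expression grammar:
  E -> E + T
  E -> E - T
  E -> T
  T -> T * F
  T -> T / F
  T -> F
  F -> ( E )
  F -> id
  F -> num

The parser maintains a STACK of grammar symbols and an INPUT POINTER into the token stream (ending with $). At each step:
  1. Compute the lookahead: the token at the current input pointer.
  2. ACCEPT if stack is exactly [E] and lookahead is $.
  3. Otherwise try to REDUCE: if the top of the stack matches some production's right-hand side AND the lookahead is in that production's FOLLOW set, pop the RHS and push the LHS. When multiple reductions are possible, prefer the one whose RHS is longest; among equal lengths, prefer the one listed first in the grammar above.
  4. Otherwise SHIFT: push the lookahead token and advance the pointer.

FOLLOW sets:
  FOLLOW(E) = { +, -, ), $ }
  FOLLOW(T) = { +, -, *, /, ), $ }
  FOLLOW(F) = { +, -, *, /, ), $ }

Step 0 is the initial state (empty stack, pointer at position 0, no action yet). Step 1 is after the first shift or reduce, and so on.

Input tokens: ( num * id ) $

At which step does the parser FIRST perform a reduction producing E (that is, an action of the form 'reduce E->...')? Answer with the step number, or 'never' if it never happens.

Answer: 9

Derivation:
Step 1: shift (. Stack=[(] ptr=1 lookahead=num remaining=[num * id ) $]
Step 2: shift num. Stack=[( num] ptr=2 lookahead=* remaining=[* id ) $]
Step 3: reduce F->num. Stack=[( F] ptr=2 lookahead=* remaining=[* id ) $]
Step 4: reduce T->F. Stack=[( T] ptr=2 lookahead=* remaining=[* id ) $]
Step 5: shift *. Stack=[( T *] ptr=3 lookahead=id remaining=[id ) $]
Step 6: shift id. Stack=[( T * id] ptr=4 lookahead=) remaining=[) $]
Step 7: reduce F->id. Stack=[( T * F] ptr=4 lookahead=) remaining=[) $]
Step 8: reduce T->T * F. Stack=[( T] ptr=4 lookahead=) remaining=[) $]
Step 9: reduce E->T. Stack=[( E] ptr=4 lookahead=) remaining=[) $]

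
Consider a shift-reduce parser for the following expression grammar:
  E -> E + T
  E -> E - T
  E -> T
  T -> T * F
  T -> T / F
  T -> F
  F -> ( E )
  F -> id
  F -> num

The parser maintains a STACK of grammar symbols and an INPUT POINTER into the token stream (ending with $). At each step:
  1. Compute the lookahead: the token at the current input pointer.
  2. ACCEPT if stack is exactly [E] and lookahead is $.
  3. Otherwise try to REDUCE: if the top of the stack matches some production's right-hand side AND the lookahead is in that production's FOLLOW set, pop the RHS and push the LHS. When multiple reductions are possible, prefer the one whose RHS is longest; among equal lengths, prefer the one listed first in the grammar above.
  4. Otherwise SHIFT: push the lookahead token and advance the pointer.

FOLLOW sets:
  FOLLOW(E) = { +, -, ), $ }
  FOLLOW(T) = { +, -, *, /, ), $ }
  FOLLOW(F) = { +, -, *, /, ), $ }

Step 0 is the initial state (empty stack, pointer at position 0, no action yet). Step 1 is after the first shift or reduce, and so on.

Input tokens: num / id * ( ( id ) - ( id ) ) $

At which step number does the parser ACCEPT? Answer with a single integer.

Step 1: shift num. Stack=[num] ptr=1 lookahead=/ remaining=[/ id * ( ( id ) - ( id ) ) $]
Step 2: reduce F->num. Stack=[F] ptr=1 lookahead=/ remaining=[/ id * ( ( id ) - ( id ) ) $]
Step 3: reduce T->F. Stack=[T] ptr=1 lookahead=/ remaining=[/ id * ( ( id ) - ( id ) ) $]
Step 4: shift /. Stack=[T /] ptr=2 lookahead=id remaining=[id * ( ( id ) - ( id ) ) $]
Step 5: shift id. Stack=[T / id] ptr=3 lookahead=* remaining=[* ( ( id ) - ( id ) ) $]
Step 6: reduce F->id. Stack=[T / F] ptr=3 lookahead=* remaining=[* ( ( id ) - ( id ) ) $]
Step 7: reduce T->T / F. Stack=[T] ptr=3 lookahead=* remaining=[* ( ( id ) - ( id ) ) $]
Step 8: shift *. Stack=[T *] ptr=4 lookahead=( remaining=[( ( id ) - ( id ) ) $]
Step 9: shift (. Stack=[T * (] ptr=5 lookahead=( remaining=[( id ) - ( id ) ) $]
Step 10: shift (. Stack=[T * ( (] ptr=6 lookahead=id remaining=[id ) - ( id ) ) $]
Step 11: shift id. Stack=[T * ( ( id] ptr=7 lookahead=) remaining=[) - ( id ) ) $]
Step 12: reduce F->id. Stack=[T * ( ( F] ptr=7 lookahead=) remaining=[) - ( id ) ) $]
Step 13: reduce T->F. Stack=[T * ( ( T] ptr=7 lookahead=) remaining=[) - ( id ) ) $]
Step 14: reduce E->T. Stack=[T * ( ( E] ptr=7 lookahead=) remaining=[) - ( id ) ) $]
Step 15: shift ). Stack=[T * ( ( E )] ptr=8 lookahead=- remaining=[- ( id ) ) $]
Step 16: reduce F->( E ). Stack=[T * ( F] ptr=8 lookahead=- remaining=[- ( id ) ) $]
Step 17: reduce T->F. Stack=[T * ( T] ptr=8 lookahead=- remaining=[- ( id ) ) $]
Step 18: reduce E->T. Stack=[T * ( E] ptr=8 lookahead=- remaining=[- ( id ) ) $]
Step 19: shift -. Stack=[T * ( E -] ptr=9 lookahead=( remaining=[( id ) ) $]
Step 20: shift (. Stack=[T * ( E - (] ptr=10 lookahead=id remaining=[id ) ) $]
Step 21: shift id. Stack=[T * ( E - ( id] ptr=11 lookahead=) remaining=[) ) $]
Step 22: reduce F->id. Stack=[T * ( E - ( F] ptr=11 lookahead=) remaining=[) ) $]
Step 23: reduce T->F. Stack=[T * ( E - ( T] ptr=11 lookahead=) remaining=[) ) $]
Step 24: reduce E->T. Stack=[T * ( E - ( E] ptr=11 lookahead=) remaining=[) ) $]
Step 25: shift ). Stack=[T * ( E - ( E )] ptr=12 lookahead=) remaining=[) $]
Step 26: reduce F->( E ). Stack=[T * ( E - F] ptr=12 lookahead=) remaining=[) $]
Step 27: reduce T->F. Stack=[T * ( E - T] ptr=12 lookahead=) remaining=[) $]
Step 28: reduce E->E - T. Stack=[T * ( E] ptr=12 lookahead=) remaining=[) $]
Step 29: shift ). Stack=[T * ( E )] ptr=13 lookahead=$ remaining=[$]
Step 30: reduce F->( E ). Stack=[T * F] ptr=13 lookahead=$ remaining=[$]
Step 31: reduce T->T * F. Stack=[T] ptr=13 lookahead=$ remaining=[$]
Step 32: reduce E->T. Stack=[E] ptr=13 lookahead=$ remaining=[$]
Step 33: accept. Stack=[E] ptr=13 lookahead=$ remaining=[$]

Answer: 33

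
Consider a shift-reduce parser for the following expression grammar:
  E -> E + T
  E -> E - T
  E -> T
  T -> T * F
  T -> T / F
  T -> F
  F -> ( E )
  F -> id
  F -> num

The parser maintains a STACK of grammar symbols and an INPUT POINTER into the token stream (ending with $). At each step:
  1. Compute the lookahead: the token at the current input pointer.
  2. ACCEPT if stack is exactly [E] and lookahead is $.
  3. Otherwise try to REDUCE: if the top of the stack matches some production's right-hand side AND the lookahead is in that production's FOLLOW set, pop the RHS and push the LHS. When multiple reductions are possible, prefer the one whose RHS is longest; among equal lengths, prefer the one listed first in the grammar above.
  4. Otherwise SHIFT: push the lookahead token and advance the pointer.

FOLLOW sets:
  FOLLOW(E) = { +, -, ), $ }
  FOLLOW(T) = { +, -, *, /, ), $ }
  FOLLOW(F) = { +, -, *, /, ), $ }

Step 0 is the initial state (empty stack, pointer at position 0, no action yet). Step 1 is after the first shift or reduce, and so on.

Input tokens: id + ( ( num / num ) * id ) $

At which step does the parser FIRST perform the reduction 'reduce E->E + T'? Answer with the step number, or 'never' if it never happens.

Answer: 27

Derivation:
Step 1: shift id. Stack=[id] ptr=1 lookahead=+ remaining=[+ ( ( num / num ) * id ) $]
Step 2: reduce F->id. Stack=[F] ptr=1 lookahead=+ remaining=[+ ( ( num / num ) * id ) $]
Step 3: reduce T->F. Stack=[T] ptr=1 lookahead=+ remaining=[+ ( ( num / num ) * id ) $]
Step 4: reduce E->T. Stack=[E] ptr=1 lookahead=+ remaining=[+ ( ( num / num ) * id ) $]
Step 5: shift +. Stack=[E +] ptr=2 lookahead=( remaining=[( ( num / num ) * id ) $]
Step 6: shift (. Stack=[E + (] ptr=3 lookahead=( remaining=[( num / num ) * id ) $]
Step 7: shift (. Stack=[E + ( (] ptr=4 lookahead=num remaining=[num / num ) * id ) $]
Step 8: shift num. Stack=[E + ( ( num] ptr=5 lookahead=/ remaining=[/ num ) * id ) $]
Step 9: reduce F->num. Stack=[E + ( ( F] ptr=5 lookahead=/ remaining=[/ num ) * id ) $]
Step 10: reduce T->F. Stack=[E + ( ( T] ptr=5 lookahead=/ remaining=[/ num ) * id ) $]
Step 11: shift /. Stack=[E + ( ( T /] ptr=6 lookahead=num remaining=[num ) * id ) $]
Step 12: shift num. Stack=[E + ( ( T / num] ptr=7 lookahead=) remaining=[) * id ) $]
Step 13: reduce F->num. Stack=[E + ( ( T / F] ptr=7 lookahead=) remaining=[) * id ) $]
Step 14: reduce T->T / F. Stack=[E + ( ( T] ptr=7 lookahead=) remaining=[) * id ) $]
Step 15: reduce E->T. Stack=[E + ( ( E] ptr=7 lookahead=) remaining=[) * id ) $]
Step 16: shift ). Stack=[E + ( ( E )] ptr=8 lookahead=* remaining=[* id ) $]
Step 17: reduce F->( E ). Stack=[E + ( F] ptr=8 lookahead=* remaining=[* id ) $]
Step 18: reduce T->F. Stack=[E + ( T] ptr=8 lookahead=* remaining=[* id ) $]
Step 19: shift *. Stack=[E + ( T *] ptr=9 lookahead=id remaining=[id ) $]
Step 20: shift id. Stack=[E + ( T * id] ptr=10 lookahead=) remaining=[) $]
Step 21: reduce F->id. Stack=[E + ( T * F] ptr=10 lookahead=) remaining=[) $]
Step 22: reduce T->T * F. Stack=[E + ( T] ptr=10 lookahead=) remaining=[) $]
Step 23: reduce E->T. Stack=[E + ( E] ptr=10 lookahead=) remaining=[) $]
Step 24: shift ). Stack=[E + ( E )] ptr=11 lookahead=$ remaining=[$]
Step 25: reduce F->( E ). Stack=[E + F] ptr=11 lookahead=$ remaining=[$]
Step 26: reduce T->F. Stack=[E + T] ptr=11 lookahead=$ remaining=[$]
Step 27: reduce E->E + T. Stack=[E] ptr=11 lookahead=$ remaining=[$]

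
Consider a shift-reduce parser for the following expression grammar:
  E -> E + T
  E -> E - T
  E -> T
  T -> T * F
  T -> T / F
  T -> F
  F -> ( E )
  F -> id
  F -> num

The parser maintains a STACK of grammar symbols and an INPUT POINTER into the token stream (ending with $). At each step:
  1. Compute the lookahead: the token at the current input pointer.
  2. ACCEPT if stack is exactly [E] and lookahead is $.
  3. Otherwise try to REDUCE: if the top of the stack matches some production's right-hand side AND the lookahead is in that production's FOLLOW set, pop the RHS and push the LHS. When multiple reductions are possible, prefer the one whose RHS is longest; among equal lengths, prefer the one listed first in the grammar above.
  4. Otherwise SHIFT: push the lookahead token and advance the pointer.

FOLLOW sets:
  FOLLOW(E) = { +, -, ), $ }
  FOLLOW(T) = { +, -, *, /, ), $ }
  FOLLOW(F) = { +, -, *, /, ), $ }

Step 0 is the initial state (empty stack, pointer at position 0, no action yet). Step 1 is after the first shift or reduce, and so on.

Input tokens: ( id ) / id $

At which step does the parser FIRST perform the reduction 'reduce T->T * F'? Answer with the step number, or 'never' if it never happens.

Step 1: shift (. Stack=[(] ptr=1 lookahead=id remaining=[id ) / id $]
Step 2: shift id. Stack=[( id] ptr=2 lookahead=) remaining=[) / id $]
Step 3: reduce F->id. Stack=[( F] ptr=2 lookahead=) remaining=[) / id $]
Step 4: reduce T->F. Stack=[( T] ptr=2 lookahead=) remaining=[) / id $]
Step 5: reduce E->T. Stack=[( E] ptr=2 lookahead=) remaining=[) / id $]
Step 6: shift ). Stack=[( E )] ptr=3 lookahead=/ remaining=[/ id $]
Step 7: reduce F->( E ). Stack=[F] ptr=3 lookahead=/ remaining=[/ id $]
Step 8: reduce T->F. Stack=[T] ptr=3 lookahead=/ remaining=[/ id $]
Step 9: shift /. Stack=[T /] ptr=4 lookahead=id remaining=[id $]
Step 10: shift id. Stack=[T / id] ptr=5 lookahead=$ remaining=[$]
Step 11: reduce F->id. Stack=[T / F] ptr=5 lookahead=$ remaining=[$]
Step 12: reduce T->T / F. Stack=[T] ptr=5 lookahead=$ remaining=[$]
Step 13: reduce E->T. Stack=[E] ptr=5 lookahead=$ remaining=[$]
Step 14: accept. Stack=[E] ptr=5 lookahead=$ remaining=[$]

Answer: never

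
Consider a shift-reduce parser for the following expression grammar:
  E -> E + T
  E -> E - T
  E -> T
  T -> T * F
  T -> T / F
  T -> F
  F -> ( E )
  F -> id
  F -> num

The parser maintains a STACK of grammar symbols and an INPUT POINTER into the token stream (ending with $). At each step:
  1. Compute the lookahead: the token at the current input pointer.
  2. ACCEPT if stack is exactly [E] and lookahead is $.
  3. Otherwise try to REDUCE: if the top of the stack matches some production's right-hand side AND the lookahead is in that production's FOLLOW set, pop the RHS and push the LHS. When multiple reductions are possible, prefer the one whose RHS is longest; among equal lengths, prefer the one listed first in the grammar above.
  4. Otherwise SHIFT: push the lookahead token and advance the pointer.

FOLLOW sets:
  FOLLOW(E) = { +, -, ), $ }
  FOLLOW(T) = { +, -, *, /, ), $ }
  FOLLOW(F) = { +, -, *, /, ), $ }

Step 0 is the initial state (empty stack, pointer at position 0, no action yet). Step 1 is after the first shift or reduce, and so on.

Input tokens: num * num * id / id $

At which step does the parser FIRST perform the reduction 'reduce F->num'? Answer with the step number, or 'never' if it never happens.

Answer: 2

Derivation:
Step 1: shift num. Stack=[num] ptr=1 lookahead=* remaining=[* num * id / id $]
Step 2: reduce F->num. Stack=[F] ptr=1 lookahead=* remaining=[* num * id / id $]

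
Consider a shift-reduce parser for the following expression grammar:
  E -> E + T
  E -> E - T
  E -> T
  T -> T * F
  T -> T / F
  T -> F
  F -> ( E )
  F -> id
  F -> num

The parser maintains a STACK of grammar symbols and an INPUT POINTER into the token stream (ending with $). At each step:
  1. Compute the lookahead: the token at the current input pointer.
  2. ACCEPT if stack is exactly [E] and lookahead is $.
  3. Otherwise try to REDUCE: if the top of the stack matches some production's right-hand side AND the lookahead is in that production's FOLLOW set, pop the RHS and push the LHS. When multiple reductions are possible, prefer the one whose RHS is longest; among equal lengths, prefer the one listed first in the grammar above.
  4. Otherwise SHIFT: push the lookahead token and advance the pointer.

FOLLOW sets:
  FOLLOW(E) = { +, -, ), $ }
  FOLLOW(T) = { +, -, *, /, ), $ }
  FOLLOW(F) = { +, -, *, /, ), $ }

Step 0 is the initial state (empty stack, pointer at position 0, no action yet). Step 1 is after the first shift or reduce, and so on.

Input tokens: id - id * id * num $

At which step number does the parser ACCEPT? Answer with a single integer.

Answer: 18

Derivation:
Step 1: shift id. Stack=[id] ptr=1 lookahead=- remaining=[- id * id * num $]
Step 2: reduce F->id. Stack=[F] ptr=1 lookahead=- remaining=[- id * id * num $]
Step 3: reduce T->F. Stack=[T] ptr=1 lookahead=- remaining=[- id * id * num $]
Step 4: reduce E->T. Stack=[E] ptr=1 lookahead=- remaining=[- id * id * num $]
Step 5: shift -. Stack=[E -] ptr=2 lookahead=id remaining=[id * id * num $]
Step 6: shift id. Stack=[E - id] ptr=3 lookahead=* remaining=[* id * num $]
Step 7: reduce F->id. Stack=[E - F] ptr=3 lookahead=* remaining=[* id * num $]
Step 8: reduce T->F. Stack=[E - T] ptr=3 lookahead=* remaining=[* id * num $]
Step 9: shift *. Stack=[E - T *] ptr=4 lookahead=id remaining=[id * num $]
Step 10: shift id. Stack=[E - T * id] ptr=5 lookahead=* remaining=[* num $]
Step 11: reduce F->id. Stack=[E - T * F] ptr=5 lookahead=* remaining=[* num $]
Step 12: reduce T->T * F. Stack=[E - T] ptr=5 lookahead=* remaining=[* num $]
Step 13: shift *. Stack=[E - T *] ptr=6 lookahead=num remaining=[num $]
Step 14: shift num. Stack=[E - T * num] ptr=7 lookahead=$ remaining=[$]
Step 15: reduce F->num. Stack=[E - T * F] ptr=7 lookahead=$ remaining=[$]
Step 16: reduce T->T * F. Stack=[E - T] ptr=7 lookahead=$ remaining=[$]
Step 17: reduce E->E - T. Stack=[E] ptr=7 lookahead=$ remaining=[$]
Step 18: accept. Stack=[E] ptr=7 lookahead=$ remaining=[$]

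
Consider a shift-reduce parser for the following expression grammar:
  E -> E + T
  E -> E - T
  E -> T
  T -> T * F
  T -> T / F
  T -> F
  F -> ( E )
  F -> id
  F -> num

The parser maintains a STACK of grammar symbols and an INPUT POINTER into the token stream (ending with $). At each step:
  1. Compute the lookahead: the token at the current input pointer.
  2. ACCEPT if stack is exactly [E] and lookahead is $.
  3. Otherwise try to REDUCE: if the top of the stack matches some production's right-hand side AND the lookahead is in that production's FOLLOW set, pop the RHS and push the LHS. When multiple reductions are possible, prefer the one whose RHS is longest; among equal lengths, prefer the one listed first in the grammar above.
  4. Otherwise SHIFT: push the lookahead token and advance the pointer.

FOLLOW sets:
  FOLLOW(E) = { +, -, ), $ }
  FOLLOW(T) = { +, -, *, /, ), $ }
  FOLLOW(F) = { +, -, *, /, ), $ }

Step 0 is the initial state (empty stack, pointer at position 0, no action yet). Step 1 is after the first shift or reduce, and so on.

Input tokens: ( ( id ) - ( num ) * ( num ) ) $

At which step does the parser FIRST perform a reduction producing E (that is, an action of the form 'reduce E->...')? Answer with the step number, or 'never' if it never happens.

Step 1: shift (. Stack=[(] ptr=1 lookahead=( remaining=[( id ) - ( num ) * ( num ) ) $]
Step 2: shift (. Stack=[( (] ptr=2 lookahead=id remaining=[id ) - ( num ) * ( num ) ) $]
Step 3: shift id. Stack=[( ( id] ptr=3 lookahead=) remaining=[) - ( num ) * ( num ) ) $]
Step 4: reduce F->id. Stack=[( ( F] ptr=3 lookahead=) remaining=[) - ( num ) * ( num ) ) $]
Step 5: reduce T->F. Stack=[( ( T] ptr=3 lookahead=) remaining=[) - ( num ) * ( num ) ) $]
Step 6: reduce E->T. Stack=[( ( E] ptr=3 lookahead=) remaining=[) - ( num ) * ( num ) ) $]

Answer: 6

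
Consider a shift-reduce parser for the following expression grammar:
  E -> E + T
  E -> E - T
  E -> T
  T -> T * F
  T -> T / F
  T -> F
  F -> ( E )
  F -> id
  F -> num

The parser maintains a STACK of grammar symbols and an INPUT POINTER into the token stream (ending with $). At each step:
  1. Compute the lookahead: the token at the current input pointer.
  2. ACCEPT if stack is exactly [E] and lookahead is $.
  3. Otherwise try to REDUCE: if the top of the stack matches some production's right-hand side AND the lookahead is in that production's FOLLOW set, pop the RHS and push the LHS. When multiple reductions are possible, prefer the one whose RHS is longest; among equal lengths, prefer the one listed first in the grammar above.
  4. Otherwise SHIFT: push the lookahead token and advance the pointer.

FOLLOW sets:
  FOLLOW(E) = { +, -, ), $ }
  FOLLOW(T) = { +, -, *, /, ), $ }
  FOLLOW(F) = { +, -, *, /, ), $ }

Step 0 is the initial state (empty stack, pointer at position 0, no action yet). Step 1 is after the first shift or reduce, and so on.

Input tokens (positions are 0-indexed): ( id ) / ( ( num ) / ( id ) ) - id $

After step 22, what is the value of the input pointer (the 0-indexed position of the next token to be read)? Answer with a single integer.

Step 1: shift (. Stack=[(] ptr=1 lookahead=id remaining=[id ) / ( ( num ) / ( id ) ) - id $]
Step 2: shift id. Stack=[( id] ptr=2 lookahead=) remaining=[) / ( ( num ) / ( id ) ) - id $]
Step 3: reduce F->id. Stack=[( F] ptr=2 lookahead=) remaining=[) / ( ( num ) / ( id ) ) - id $]
Step 4: reduce T->F. Stack=[( T] ptr=2 lookahead=) remaining=[) / ( ( num ) / ( id ) ) - id $]
Step 5: reduce E->T. Stack=[( E] ptr=2 lookahead=) remaining=[) / ( ( num ) / ( id ) ) - id $]
Step 6: shift ). Stack=[( E )] ptr=3 lookahead=/ remaining=[/ ( ( num ) / ( id ) ) - id $]
Step 7: reduce F->( E ). Stack=[F] ptr=3 lookahead=/ remaining=[/ ( ( num ) / ( id ) ) - id $]
Step 8: reduce T->F. Stack=[T] ptr=3 lookahead=/ remaining=[/ ( ( num ) / ( id ) ) - id $]
Step 9: shift /. Stack=[T /] ptr=4 lookahead=( remaining=[( ( num ) / ( id ) ) - id $]
Step 10: shift (. Stack=[T / (] ptr=5 lookahead=( remaining=[( num ) / ( id ) ) - id $]
Step 11: shift (. Stack=[T / ( (] ptr=6 lookahead=num remaining=[num ) / ( id ) ) - id $]
Step 12: shift num. Stack=[T / ( ( num] ptr=7 lookahead=) remaining=[) / ( id ) ) - id $]
Step 13: reduce F->num. Stack=[T / ( ( F] ptr=7 lookahead=) remaining=[) / ( id ) ) - id $]
Step 14: reduce T->F. Stack=[T / ( ( T] ptr=7 lookahead=) remaining=[) / ( id ) ) - id $]
Step 15: reduce E->T. Stack=[T / ( ( E] ptr=7 lookahead=) remaining=[) / ( id ) ) - id $]
Step 16: shift ). Stack=[T / ( ( E )] ptr=8 lookahead=/ remaining=[/ ( id ) ) - id $]
Step 17: reduce F->( E ). Stack=[T / ( F] ptr=8 lookahead=/ remaining=[/ ( id ) ) - id $]
Step 18: reduce T->F. Stack=[T / ( T] ptr=8 lookahead=/ remaining=[/ ( id ) ) - id $]
Step 19: shift /. Stack=[T / ( T /] ptr=9 lookahead=( remaining=[( id ) ) - id $]
Step 20: shift (. Stack=[T / ( T / (] ptr=10 lookahead=id remaining=[id ) ) - id $]
Step 21: shift id. Stack=[T / ( T / ( id] ptr=11 lookahead=) remaining=[) ) - id $]
Step 22: reduce F->id. Stack=[T / ( T / ( F] ptr=11 lookahead=) remaining=[) ) - id $]

Answer: 11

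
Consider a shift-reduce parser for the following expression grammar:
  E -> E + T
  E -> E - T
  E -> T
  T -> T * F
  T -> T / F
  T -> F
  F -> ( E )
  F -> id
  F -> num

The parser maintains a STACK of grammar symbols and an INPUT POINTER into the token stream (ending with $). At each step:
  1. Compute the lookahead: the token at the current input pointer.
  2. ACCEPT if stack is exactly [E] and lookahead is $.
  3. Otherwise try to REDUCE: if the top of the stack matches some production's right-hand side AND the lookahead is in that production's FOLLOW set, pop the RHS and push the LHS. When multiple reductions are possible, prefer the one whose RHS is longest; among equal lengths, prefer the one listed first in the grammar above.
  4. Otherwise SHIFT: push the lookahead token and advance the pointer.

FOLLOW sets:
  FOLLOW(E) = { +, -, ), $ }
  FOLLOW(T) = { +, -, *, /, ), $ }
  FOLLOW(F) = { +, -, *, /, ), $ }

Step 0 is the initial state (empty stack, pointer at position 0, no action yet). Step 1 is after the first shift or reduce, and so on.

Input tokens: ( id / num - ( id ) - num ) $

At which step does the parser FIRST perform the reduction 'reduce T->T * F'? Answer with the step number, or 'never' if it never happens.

Step 1: shift (. Stack=[(] ptr=1 lookahead=id remaining=[id / num - ( id ) - num ) $]
Step 2: shift id. Stack=[( id] ptr=2 lookahead=/ remaining=[/ num - ( id ) - num ) $]
Step 3: reduce F->id. Stack=[( F] ptr=2 lookahead=/ remaining=[/ num - ( id ) - num ) $]
Step 4: reduce T->F. Stack=[( T] ptr=2 lookahead=/ remaining=[/ num - ( id ) - num ) $]
Step 5: shift /. Stack=[( T /] ptr=3 lookahead=num remaining=[num - ( id ) - num ) $]
Step 6: shift num. Stack=[( T / num] ptr=4 lookahead=- remaining=[- ( id ) - num ) $]
Step 7: reduce F->num. Stack=[( T / F] ptr=4 lookahead=- remaining=[- ( id ) - num ) $]
Step 8: reduce T->T / F. Stack=[( T] ptr=4 lookahead=- remaining=[- ( id ) - num ) $]
Step 9: reduce E->T. Stack=[( E] ptr=4 lookahead=- remaining=[- ( id ) - num ) $]
Step 10: shift -. Stack=[( E -] ptr=5 lookahead=( remaining=[( id ) - num ) $]
Step 11: shift (. Stack=[( E - (] ptr=6 lookahead=id remaining=[id ) - num ) $]
Step 12: shift id. Stack=[( E - ( id] ptr=7 lookahead=) remaining=[) - num ) $]
Step 13: reduce F->id. Stack=[( E - ( F] ptr=7 lookahead=) remaining=[) - num ) $]
Step 14: reduce T->F. Stack=[( E - ( T] ptr=7 lookahead=) remaining=[) - num ) $]
Step 15: reduce E->T. Stack=[( E - ( E] ptr=7 lookahead=) remaining=[) - num ) $]
Step 16: shift ). Stack=[( E - ( E )] ptr=8 lookahead=- remaining=[- num ) $]
Step 17: reduce F->( E ). Stack=[( E - F] ptr=8 lookahead=- remaining=[- num ) $]
Step 18: reduce T->F. Stack=[( E - T] ptr=8 lookahead=- remaining=[- num ) $]
Step 19: reduce E->E - T. Stack=[( E] ptr=8 lookahead=- remaining=[- num ) $]
Step 20: shift -. Stack=[( E -] ptr=9 lookahead=num remaining=[num ) $]
Step 21: shift num. Stack=[( E - num] ptr=10 lookahead=) remaining=[) $]
Step 22: reduce F->num. Stack=[( E - F] ptr=10 lookahead=) remaining=[) $]
Step 23: reduce T->F. Stack=[( E - T] ptr=10 lookahead=) remaining=[) $]
Step 24: reduce E->E - T. Stack=[( E] ptr=10 lookahead=) remaining=[) $]
Step 25: shift ). Stack=[( E )] ptr=11 lookahead=$ remaining=[$]
Step 26: reduce F->( E ). Stack=[F] ptr=11 lookahead=$ remaining=[$]
Step 27: reduce T->F. Stack=[T] ptr=11 lookahead=$ remaining=[$]
Step 28: reduce E->T. Stack=[E] ptr=11 lookahead=$ remaining=[$]
Step 29: accept. Stack=[E] ptr=11 lookahead=$ remaining=[$]

Answer: never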